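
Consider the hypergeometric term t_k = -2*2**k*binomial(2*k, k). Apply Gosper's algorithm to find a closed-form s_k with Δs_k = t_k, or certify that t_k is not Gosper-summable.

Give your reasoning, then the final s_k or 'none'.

t_(k+1)/t_k = 4*(2*k + 1)/(k + 1).
Factor: A=8*k + 4; B=k + 1; C=1.
Solve (8*k + 4)·f(k+1) − (k)·f(k) = 1.
From deg A=1, deg B=1, deg C=0: d=-1.
Bound -1 < 0, so the key equation has no polynomial solution.

not Gosper-summable; s_k does not exist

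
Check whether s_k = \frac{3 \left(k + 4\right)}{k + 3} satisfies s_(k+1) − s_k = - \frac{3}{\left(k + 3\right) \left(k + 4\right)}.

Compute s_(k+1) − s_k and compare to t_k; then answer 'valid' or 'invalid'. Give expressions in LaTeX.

s_(k+1) = 3*(k + 5)/(k + 4)
s_(k+1) − s_k = -3/(k**2 + 7*k + 12)
(s_(k+1) − s_k) − t_k = 0

valid (s_(k+1) − s_k reduces to t_k)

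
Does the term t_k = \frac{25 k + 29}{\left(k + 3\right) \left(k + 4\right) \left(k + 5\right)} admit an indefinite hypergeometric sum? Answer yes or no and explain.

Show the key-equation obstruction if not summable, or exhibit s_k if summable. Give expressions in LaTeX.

Yes. s_k = \frac{k \left(13 k + 16\right)}{3 \left(k + 3\right) \left(k + 4\right)}.

The ratio is (k + 3)*(25*k + 54)/((k + 6)*(25*k + 29)).
So A=k + 3 and B=k + 6, with C=k + 29/25.
Key eq: (k + 3)·f(k+1) = (k + 5)·f(k) + (k + 29/25).
From deg A=1, deg B=1, deg C=1: d=2.
Solve for f: f(k) = k*(13*k + 16)/75 (degree 2 ≤ 2).
Then R = B(k−1)f/C = k*(k + 5)*(13*k + 16)/(3*(25*k + 29)), so s_k = R(k)·t_k = k*(13*k + 16)/(3*(k + 3)*(k + 4)).
s_(k+1) − s_k = (25*k + 29)/(k**3 + 12*k**2 + 47*k + 60) = t_k.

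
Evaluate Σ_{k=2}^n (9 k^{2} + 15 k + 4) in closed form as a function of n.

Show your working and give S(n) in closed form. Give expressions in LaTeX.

Step 1: r(k) = (3*k + 7)/(3*k + 1).
Take A(k)=1, B(k)=1, C(k)=k**2 + 5*k/3 + 4/9.
Need (1)·f(k+1) − (1)·f(k) = k**2 + 5*k/3 + 4/9.
Bound: deg f ≤ 3.
A polynomial solution: f(k) = k*(3*k**2 + 3*k - 2)/9.
Then R = B(k−1)f/C = k*(3*k**2 + 3*k - 2)/((3*k + 1)*(3*k + 4)), so s_k = R(k)·t_k = k*(3*k**2 + 3*k - 2).
Δs = 9*k**2 + 15*k + 4, as required.
Telescope: S(n) = s_(n+1) − s_(2) = 3*n**3 + 12*n**2 + 13*n + 4 − (32) = 3*n**3 + 12*n**2 + 13*n - 28.

S(n) = 3 n^{3} + 12 n^{2} + 13 n - 28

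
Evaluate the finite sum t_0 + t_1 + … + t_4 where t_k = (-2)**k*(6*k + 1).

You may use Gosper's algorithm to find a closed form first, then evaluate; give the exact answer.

t_(k+1)/t_k = 2*(-6*k - 7)/(6*k + 1).
Factor: A=-2; B=1; C=k + 1/6.
Key eq: (-2)·f(k+1) = (1)·f(k) + (k + 1/6).
Degrees (0,0,1) ⇒ d ≤ 1.
A polynomial solution: f(k) = -(2*k - 1)/6.
So s_k = (B(k−1)f/C)·t_k = (-(2*k - 1)/(6*k + 1))·t_k = (-2)**k*(1 - 2*k).
Check: Δs_k = (-2)**k*(6*k + 1). ✓
Telescoping: Σ = s_(5) − s_(0) = 288 − (1) = 287.

Σ = 287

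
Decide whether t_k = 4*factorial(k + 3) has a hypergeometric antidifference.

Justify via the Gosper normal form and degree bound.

No; the degree bound rules out any f.

t_(k+1)/t_k = k + 4.
So A=k + 4 and B=1, with C=1.
Set up (k + 4)·f(k+1) − (1)·f(k) − (1) = 0.
Degrees (1,0,0) ⇒ d ≤ -1.
d = -1 < 0 ⇒ no nonzero polynomial f; not summable.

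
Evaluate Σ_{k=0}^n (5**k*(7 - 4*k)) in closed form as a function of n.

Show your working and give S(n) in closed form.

Step 1: r(k) = 5*(4*k - 3)/(4*k - 7).
So A=5 and B=1, with C=k - 7/4.
Need (5)·f(k+1) − (1)·f(k) = k - 7/4.
deg f ≤ 1 (via 0,0,1).
Solving with deg f ≤ 1: f(k) = (k - 3)/4.
Certificate R = B(k−1)f/C = (k - 3)/(4*k - 7) gives s_k = 5**k*(3 - k).
Δs = 5**k*(7 - 4*k), as required.
Telescope: S(n) = s_(n+1) − s_(0) = 5**(n + 1)*(2 - n) − (3) = -5*5**n*n + 10*5**n - 3.

S(n) = -5*5**n*n + 10*5**n - 3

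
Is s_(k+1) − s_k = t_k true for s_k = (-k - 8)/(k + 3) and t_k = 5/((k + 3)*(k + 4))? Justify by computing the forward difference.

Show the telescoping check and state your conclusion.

s_(k+1) = (-k - 9)/(k + 4)
s_(k+1) − s_k = 5/(k**2 + 7*k + 12)
(s_(k+1) − s_k) − t_k = 0

Valid: the claim telescopes to t_k.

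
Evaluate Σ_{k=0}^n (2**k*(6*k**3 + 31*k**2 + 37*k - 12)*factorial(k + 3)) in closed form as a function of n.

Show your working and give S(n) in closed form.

S(n) = 6*2**n*n**2*factorial(n + 4) + 10*2**n*n*factorial(n + 4) - 4*2**n*factorial(n + 4) + 24

t_(k+1)/t_k = 2*(6*k**4 + 73*k**3 + 313*k**2 + 530*k + 248)/(6*k**3 + 31*k**2 + 37*k - 12).
Normal form (A,B,C) = (2*k + 8, 1, k**3 + 31*k**2/6 + 37*k/6 - 2).
Set up (2*k + 8)·f(k+1) − (1)·f(k) − (k**3 + 31*k**2/6 + 37*k/6 - 2) = 0.
d = 2 from the (1,0,3) case.
Coefficient equations give f(k) = (k + 1)*(3*k - 4)/6.
So s_k = (B(k−1)f/C)·t_k = ((k + 1)*(3*k - 4)/(6*k**3 + 31*k**2 + 37*k - 12))·t_k = 2**k*(k + 1)*(3*k - 4)*factorial(k + 3).
Verify: 2**k*(6*k**3 + 31*k**2 + 37*k - 12)*factorial(k + 3) matches t_k.
Σ_(k=0)^n t_k = s_(n+1) − s_(0) = (2**(n + 1)*(n + 2)*(3*n - 1)*factorial(n + 4)) − (-24), i.e. 6*2**n*n**2*factorial(n + 4) + 10*2**n*n*factorial(n + 4) - 4*2**n*factorial(n + 4) + 24.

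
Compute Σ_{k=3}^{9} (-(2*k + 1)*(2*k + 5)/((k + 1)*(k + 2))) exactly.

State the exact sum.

r(k) = (k + 1)*(2*k + 3)*(2*k + 7)/((k + 3)*(2*k + 1)*(2*k + 5)) after simplifying.
Normal form (A,B,C) = (k + 1, k + 3, k**2 + 3*k + 5/4).
Key eq: (k + 1)·f(k+1) = (k + 2)·f(k) + (k**2 + 3*k + 5/4).
deg f ≤ 2 (via 1,1,2).
Solving with deg f ≤ 2: f(k) = k*(4*k + 1)/4.
R(k) = B(k−1)·f(k)/C(k) = k*(k + 2)*(4*k + 1)/((2*k + 1)*(2*k + 5)); s_k = R·t_k = k*(-4*k - 1)/(k + 1).
Check: Δs_k = (-4*k**2 - 12*k - 5)/(k**2 + 3*k + 2). ✓
Evaluate s at k=10 and k=3: -410/11 and -39/4; difference -1211/44.

Σ = -1211/44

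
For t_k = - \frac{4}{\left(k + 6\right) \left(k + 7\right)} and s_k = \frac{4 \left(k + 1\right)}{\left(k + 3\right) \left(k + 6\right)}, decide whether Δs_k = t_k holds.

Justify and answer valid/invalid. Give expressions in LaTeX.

Invalid: residual \frac{16 \left(k + 5\right)}{k^{4} + 20 k^{3} + 145 k^{2} + 450 k + 504} ≠ 0.

s_(k+1) = 4*(k + 2)/((k + 4)*(k + 7))
s_(k+1) − s_k = 4*(-k**2 - 3*k + 8)/(k**4 + 20*k**3 + 145*k**2 + 450*k + 504)
(s_(k+1) − s_k) − t_k = 16*(k + 5)/(k**4 + 20*k**3 + 145*k**2 + 450*k + 504)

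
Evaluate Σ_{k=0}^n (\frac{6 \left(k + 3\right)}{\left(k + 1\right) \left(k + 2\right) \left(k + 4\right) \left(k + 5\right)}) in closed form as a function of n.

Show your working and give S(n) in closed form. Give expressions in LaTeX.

The ratio is (k + 1)*(k + 4)**2/((k + 3)**2*(k + 6)).
Factor: A=k + 1; B=k + 6; C=k**2 + 6*k + 9.
Set up (k + 1)·f(k+1) − (k + 5)·f(k) − (k**2 + 6*k + 9) = 0.
Bound: deg f ≤ 4.
Match coefficients ⇒ f(k) = k*(k + 2)*(k + 3)*(k + 5)/8.
So s_k = (B(k−1)f/C)·t_k = (k*(k + 2)*(k + 5)**2/(8*(k + 3)))·t_k = 3*k*(k + 5)/(4*(k**2 + 5*k + 4)).
Verify: 6*(k + 3)/(k**4 + 12*k**3 + 49*k**2 + 78*k + 40) matches t_k.
Evaluate: s_(n+1) = 3*(n**2 + 7*n + 6)/(4*(n**2 + 7*n + 10)); subtract s_(0) = 0 ⇒ S(n) = 3*(n**2 + 7*n + 6)/(4*(n**2 + 7*n + 10)).

S(n) = \frac{3 \left(n^{2} + 7 n + 6\right)}{4 \left(n^{2} + 7 n + 10\right)}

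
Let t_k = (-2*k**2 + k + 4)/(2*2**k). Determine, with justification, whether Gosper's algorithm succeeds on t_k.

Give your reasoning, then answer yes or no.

r(k) = (k - 2*(k + 1)**2 + 5)/(2*(-2*k**2 + k + 4)) after simplifying.
Gosper form: A/B · C(k+1)/C(k) with A=1/2, B=1, C=k**2 - k/2 - 2.
f must satisfy (1/2)·f(k+1) − (1)·f(k) = k**2 - k/2 - 2.
deg f ≤ 2 (via 0,0,2).
A polynomial solution: f(k) = -(k + 1)*(2*k + 1).
Certificate R = B(k−1)f/C = -2*(k + 1)*(2*k + 1)/(2*k**2 - k - 4) gives s_k = (2*k**2 + 3*k + 1)/2**k.
Verify: (-2*k**2 + k + 4)/(2*2**k) matches t_k.

Yes. s_k = (2*k**2 + 3*k + 1)/2**k.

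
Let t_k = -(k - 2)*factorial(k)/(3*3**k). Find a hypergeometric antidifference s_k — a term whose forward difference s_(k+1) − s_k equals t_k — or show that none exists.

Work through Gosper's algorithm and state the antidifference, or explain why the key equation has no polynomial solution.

s_k = -factorial(k)/3**k

The ratio is (k**2 - 1)/(3*(k - 2)).
Take A(k)=k/3 + 1/3, B(k)=1, C(k)=k - 2.
Need (k/3 + 1/3)·f(k+1) − (1)·f(k) = k - 2.
Degrees (1,0,1) ⇒ d ≤ 0.
Solve for f: f(k) = 3 (degree 0 ≤ 0).
Then R = B(k−1)f/C = 3/(k - 2), so s_k = R(k)·t_k = -factorial(k)/3**k.
Δs = -(k - 2)*factorial(k)/(3*3**k), as required.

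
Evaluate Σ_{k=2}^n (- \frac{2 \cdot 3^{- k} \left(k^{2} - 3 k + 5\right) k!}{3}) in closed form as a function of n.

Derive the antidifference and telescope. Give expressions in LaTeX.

S(n) = - 2 \cdot 3^{- n - 1} \left(n - 1\right) \left(n + 1\right)!

Compute t_(k+1)/t_k: get (k**3 + 2*k + 3)/(3*(k**2 - 3*k + 5)).
Factor: A=k/3 + 1/3; B=1; C=k**2 - 3*k + 5.
Need (k/3 + 1/3)·f(k+1) − (1)·f(k) = k**2 - 3*k + 5.
Bound: deg f ≤ 1.
A polynomial solution: f(k) = 3*(k - 2).
Certificate R = B(k−1)f/C = 3*(k - 2)/(k**2 - 3*k + 5) gives s_k = -2*(k - 2)*factorial(k)/3**k.
Verify: -2*(k**2 - 3*k + 5)*factorial(k)/(3*3**k) matches t_k.
s_(n+1) = -2*3**(-n - 1)*(n - 1)*factorial(n + 1) and s_(2) = 0, so S(n) = -2*3**(-n - 1)*(n - 1)*factorial(n + 1).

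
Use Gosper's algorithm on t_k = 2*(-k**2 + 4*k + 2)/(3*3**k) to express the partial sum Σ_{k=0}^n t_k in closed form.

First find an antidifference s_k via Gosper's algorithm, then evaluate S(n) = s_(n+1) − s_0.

S(n) = 3**(-n - 1)*(3**(n + 2) + n**2 - n - 5)

Ratio r(k) = (k**2 - 2*k - 5)/(3*(k**2 - 4*k - 2)).
Factor: A=1/3; B=1; C=k**2 - 4*k - 2.
Set up (1/3)·f(k+1) − (1)·f(k) − (k**2 - 4*k - 2) = 0.
Bound: deg f ≤ 2.
Coefficient equations give f(k) = -3*(k**2 - 3*k - 3)/2.
Get s_k = R·t_k = (k**2 - 3*k - 3)/3**k with R(k) = B(k−1)f(k)/C(k) = -3*(k**2 - 3*k - 3)/(2*(k**2 - 4*k - 2)).
Δs = 2*(-k**2 + 4*k + 2)/(3*3**k), as required.
Evaluate: s_(n+1) = 3**(-n - 1)*(n**2 - n - 5); subtract s_(0) = -3 ⇒ S(n) = 3**(-n - 1)*(3**(n + 2) + n**2 - n - 5).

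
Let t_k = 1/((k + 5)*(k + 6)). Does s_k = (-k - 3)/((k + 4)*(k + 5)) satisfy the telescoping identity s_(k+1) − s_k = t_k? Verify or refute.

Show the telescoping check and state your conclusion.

Invalid: residual -2/(k**3 + 15*k**2 + 74*k + 120) ≠ 0.

s_(k+1) = (-k - 4)/((k + 5)*(k + 6))
s_(k+1) − s_k = (k + 2)/(k**3 + 15*k**2 + 74*k + 120)
(s_(k+1) − s_k) − t_k = -2/(k**3 + 15*k**2 + 74*k + 120)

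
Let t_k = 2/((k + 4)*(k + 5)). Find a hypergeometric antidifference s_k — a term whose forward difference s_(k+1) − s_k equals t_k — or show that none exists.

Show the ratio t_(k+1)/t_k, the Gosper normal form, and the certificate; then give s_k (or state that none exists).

Step 1: r(k) = (k + 4)/(k + 6).
So A=k + 4 and B=k + 6, with C=1.
f must satisfy (k + 4)·f(k+1) − (k + 5)·f(k) = 1.
Degrees (1,1,0) ⇒ d ≤ 1.
Match coefficients ⇒ f(k) = k/4.
Get s_k = R·t_k = k/(2*(k + 4)) with R(k) = B(k−1)f(k)/C(k) = k*(k + 5)/4.
Δs = 2/(k**2 + 9*k + 20), as required.

s_k = k/(2*(k + 4))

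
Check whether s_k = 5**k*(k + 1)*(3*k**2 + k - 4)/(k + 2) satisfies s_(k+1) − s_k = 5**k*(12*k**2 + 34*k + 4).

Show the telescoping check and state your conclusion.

Invalid: residual 5**k*(-12*k**3 - 55*k**2 - 71*k - 12)/(k**2 + 5*k + 6) ≠ 0.

s_(k+1) = 5**(k + 1)*k*(3*k**2 + 13*k + 14)/(k + 3)
s_(k+1) − s_k = 5**k*(12*k**4 + 82*k**3 + 191*k**2 + 153*k + 12)/(k**2 + 5*k + 6)
(s_(k+1) − s_k) − t_k = 5**k*(-12*k**3 - 55*k**2 - 71*k - 12)/(k**2 + 5*k + 6)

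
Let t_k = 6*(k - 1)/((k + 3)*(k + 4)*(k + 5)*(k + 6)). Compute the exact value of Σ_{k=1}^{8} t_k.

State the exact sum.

Σ = 4/195

Compute t_(k+1)/t_k: get k*(k + 3)/((k - 1)*(k + 7)).
So A=k + 3 and B=k + 7, with C=k - 1.
Solve (k + 3)·f(k+1) − (k + 6)·f(k) = k - 1.
From deg A=1, deg B=1, deg C=1: d=3.
Coefficient equations give f(k) = k*(k - 7)*(k + 19)/360.
Then R = B(k−1)f/C = k*(k - 7)*(k + 6)*(k + 19)/(360*(k - 1)), so s_k = R(k)·t_k = k*(k**2 + 12*k - 133)/(60*(k + 3)*(k + 4)*(k + 5)).
Δs = 6*(k - 1)/(k**4 + 18*k**3 + 119*k**2 + 342*k + 360), as required.
Σ_(k=1)^(8) t_k = s_(9) − s_(1) = 1/260 − (-1/60) = 4/195.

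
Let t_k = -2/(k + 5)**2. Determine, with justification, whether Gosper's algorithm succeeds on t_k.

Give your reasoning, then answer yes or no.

Ratio r(k) = (k + 5)**2/(k + 6)**2.
Gosper form: A/B · C(k+1)/C(k) with A=k**2 + 10*k + 25, B=k**2 + 12*k + 36, C=1.
Key eq: (k**2 + 10*k + 25)·f(k+1) = (k**2 + 10*k + 25)·f(k) + (1).
deg f ≤ 0 (via 2,2,0).
Generic f = c0 gives residual -1; -1 = 0 cannot hold, so t_k is not Gosper-summable.

No. Not Gosper-summable.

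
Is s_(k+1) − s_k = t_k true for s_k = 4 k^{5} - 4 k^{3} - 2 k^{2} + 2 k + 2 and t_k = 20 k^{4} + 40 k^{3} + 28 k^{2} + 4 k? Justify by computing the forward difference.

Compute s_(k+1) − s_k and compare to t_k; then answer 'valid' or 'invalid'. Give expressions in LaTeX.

s_(k+1) = 2*k + 4*(k + 1)**5 - 4*(k + 1)**3 - 2*(k + 1)**2 + 4
s_(k+1) − s_k = 4*k*(5*k**3 + 10*k**2 + 7*k + 1)
(s_(k+1) − s_k) − t_k = 0

valid (s_(k+1) − s_k reduces to t_k)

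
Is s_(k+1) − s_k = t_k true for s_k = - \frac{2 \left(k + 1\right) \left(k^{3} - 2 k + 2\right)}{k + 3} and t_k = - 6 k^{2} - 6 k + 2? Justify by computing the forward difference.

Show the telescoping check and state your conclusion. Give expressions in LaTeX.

Invalid: residual \frac{4 \left(2 k^{3} + 12 k^{2} + 10 k - 5\right)}{k^{2} + 7 k + 12} ≠ 0.

s_(k+1) = 2*(k + 2)*(2*k - (k + 1)**3)/(k + 4)
s_(k+1) − s_k = 2*(-3*k**4 - 20*k**3 - 32*k**2 - 9*k + 2)/(k**2 + 7*k + 12)
(s_(k+1) − s_k) − t_k = 4*(2*k**3 + 12*k**2 + 10*k - 5)/(k**2 + 7*k + 12)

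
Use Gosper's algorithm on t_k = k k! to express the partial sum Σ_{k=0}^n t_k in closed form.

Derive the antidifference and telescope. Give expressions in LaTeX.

Ratio r(k) = (k + 1)**2/k.
A = k + 1, B = 1, C = k.
f must satisfy (k + 1)·f(k+1) − (1)·f(k) = k.
deg f ≤ 0 (via 1,0,1).
Coefficient equations give f(k) = 1.
Get s_k = R·t_k = factorial(k) with R(k) = B(k−1)f(k)/C(k) = 1/k.
s_(k+1) − s_k = k*factorial(k) = t_k.
Telescope: S(n) = s_(n+1) − s_(0) = factorial(n + 1) − (1) = n*factorial(n) + factorial(n) - 1.

S(n) = n n! + n! - 1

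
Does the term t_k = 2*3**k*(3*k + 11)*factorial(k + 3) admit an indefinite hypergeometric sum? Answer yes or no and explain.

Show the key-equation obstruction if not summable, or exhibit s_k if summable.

Yes. s_k = 2*3**k*factorial(k + 3).

Compute t_(k+1)/t_k: get 3*(k + 4)*(3*k + 14)/(3*k + 11).
Factor: A=3*k + 12; B=1; C=k + 11/3.
Set up (3*k + 12)·f(k+1) − (1)·f(k) − (k + 11/3) = 0.
Degrees (1,0,1) ⇒ d ≤ 0.
Coefficient equations give f(k) = 1/3.
R(k) = B(k−1)·f(k)/C(k) = 1/(3*k + 11); s_k = R·t_k = 2*3**k*factorial(k + 3).
Δs = 2*3**k*(3*k + 11)*factorial(k + 3), as required.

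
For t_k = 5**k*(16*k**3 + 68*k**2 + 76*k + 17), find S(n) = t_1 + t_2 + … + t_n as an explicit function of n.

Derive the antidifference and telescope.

S(n) = 20*5**n*n**3 + 70*5**n*n**2 + 75*5**n*n + 15*5**n - 15

Ratio r(k) = 5*(16*k**3 + 116*k**2 + 260*k + 177)/(16*k**3 + 68*k**2 + 76*k + 17).
A = 5, B = 1, C = k**3 + 17*k**2/4 + 19*k/4 + 17/16.
Need (5)·f(k+1) − (1)·f(k) = k**3 + 17*k**2/4 + 19*k/4 + 17/16.
d = 3 from the (0,0,3) case.
Match coefficients ⇒ f(k) = (4*k**3 + 2*k**2 - k - 2)/16.
Certificate R = B(k−1)f/C = (4*k**3 + 2*k**2 - k - 2)/(16*k**3 + 68*k**2 + 76*k + 17) gives s_k = 5**k*(4*k**3 + 2*k**2 - k - 2).
Δs = 5**k*(16*k**3 + 68*k**2 + 76*k + 17), as required.
s_(n+1) = 5**(n + 1)*(4*n**3 + 14*n**2 + 15*n + 3) and s_(1) = 15, so S(n) = 20*5**n*n**3 + 70*5**n*n**2 + 75*5**n*n + 15*5**n - 15.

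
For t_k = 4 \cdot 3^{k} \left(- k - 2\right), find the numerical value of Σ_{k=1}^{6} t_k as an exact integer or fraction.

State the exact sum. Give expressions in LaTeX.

Σ = -32796

The ratio is 3*(k + 3)/(k + 2).
Normal form (A,B,C) = (3, 1, k + 2).
f must satisfy (3)·f(k+1) − (1)·f(k) = k + 2.
deg f ≤ 1 (via 0,0,1).
Solve for f: f(k) = (2*k + 1)/4 (degree 1 ≤ 1).
Then R = B(k−1)f/C = (2*k + 1)/(4*(k + 2)), so s_k = R(k)·t_k = 3**k*(-2*k - 1).
Δs = 4*3**k*(-k - 2), as required.
Sum = s_(7) − s_(1); s_(7) = -32805, s_(1) = -9 ⇒ -32796.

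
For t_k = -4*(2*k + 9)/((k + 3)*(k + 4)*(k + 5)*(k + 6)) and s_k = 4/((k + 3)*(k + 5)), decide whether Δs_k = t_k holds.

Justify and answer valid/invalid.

s_(k+1) = 4/((k + 4)*(k + 6))
s_(k+1) − s_k = 4*(-2*k - 9)/(k**4 + 18*k**3 + 119*k**2 + 342*k + 360)
(s_(k+1) − s_k) − t_k = 0

Valid: the claim telescopes to t_k.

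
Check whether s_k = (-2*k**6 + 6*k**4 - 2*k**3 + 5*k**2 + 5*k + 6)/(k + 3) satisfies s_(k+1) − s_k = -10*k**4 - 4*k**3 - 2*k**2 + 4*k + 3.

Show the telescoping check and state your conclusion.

s_(k+1) = (-2*k**6 - 12*k**5 - 24*k**4 - 18*k**3 + 5*k**2 + 21*k + 18)/(k + 4)
s_(k+1) − s_k = (-10*k**6 - 66*k**5 - 112*k**4 - 46*k**3 + 11*k**2 + 55*k + 30)/(k**2 + 7*k + 12)
(s_(k+1) − s_k) − t_k = 2*(4*k**5 + 19*k**4 + 6*k**3 + 2*k**2 - 7*k - 3)/(k**2 + 7*k + 12)

Invalid: residual 2*(4*k**5 + 19*k**4 + 6*k**3 + 2*k**2 - 7*k - 3)/(k**2 + 7*k + 12) ≠ 0.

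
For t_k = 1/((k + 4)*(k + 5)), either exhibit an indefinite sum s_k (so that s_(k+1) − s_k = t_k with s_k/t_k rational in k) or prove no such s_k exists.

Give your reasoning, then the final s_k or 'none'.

s_k = k/(4*(k + 4))

Compute t_(k+1)/t_k: get (k + 4)/(k + 6).
Normal form (A,B,C) = (k + 4, k + 6, 1).
Solve (k + 4)·f(k+1) − (k + 5)·f(k) = 1.
d = 1 from the (1,1,0) case.
Solve for f: f(k) = k/4 (degree 1 ≤ 1).
So s_k = (B(k−1)f/C)·t_k = (k*(k + 5)/4)·t_k = k/(4*(k + 4)).
Verify: 1/(k**2 + 9*k + 20) matches t_k.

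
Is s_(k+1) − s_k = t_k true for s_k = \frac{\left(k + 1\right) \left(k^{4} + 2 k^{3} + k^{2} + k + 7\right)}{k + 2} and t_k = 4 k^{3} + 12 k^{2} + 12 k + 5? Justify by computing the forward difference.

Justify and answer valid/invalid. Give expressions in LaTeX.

s_(k+1) = (k + 2)*(k + (k + 1)**4 + 2*(k + 1)**3 + (k + 1)**2 + 8)/(k + 3)
s_(k+1) − s_k = (4*k**5 + 29*k**4 + 78*k**3 + 102*k**2 + 69*k + 27)/(k**2 + 5*k + 6)
(s_(k+1) − s_k) − t_k = (-3*k**4 - 18*k**3 - 35*k**2 - 28*k - 3)/(k**2 + 5*k + 6)

Invalid: residual \frac{- 3 k^{4} - 18 k^{3} - 35 k^{2} - 28 k - 3}{k^{2} + 5 k + 6} ≠ 0.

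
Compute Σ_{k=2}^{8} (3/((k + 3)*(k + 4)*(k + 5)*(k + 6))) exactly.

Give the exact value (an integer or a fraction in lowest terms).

Σ = 47/10920

t_(k+1)/t_k = (k + 3)/(k + 7).
Take A(k)=k + 3, B(k)=k + 7, C(k)=1.
Set up (k + 3)·f(k+1) − (k + 6)·f(k) − (1) = 0.
Degrees (1,1,0) ⇒ d ≤ 3.
Solve for f: f(k) = k*(k**2 + 12*k + 47)/180 (degree 3 ≤ 3).
So s_k = (B(k−1)f/C)·t_k = (k*(k + 6)*(k**2 + 12*k + 47)/180)·t_k = k*(k**2 + 12*k + 47)/(60*(k + 3)*(k + 4)*(k + 5)).
Check: Δs_k = 3/(k**4 + 18*k**3 + 119*k**2 + 342*k + 360). ✓
Σ_(k=2)^(8) t_k = s_(9) − s_(2) = 59/3640 − (1/84) = 47/10920.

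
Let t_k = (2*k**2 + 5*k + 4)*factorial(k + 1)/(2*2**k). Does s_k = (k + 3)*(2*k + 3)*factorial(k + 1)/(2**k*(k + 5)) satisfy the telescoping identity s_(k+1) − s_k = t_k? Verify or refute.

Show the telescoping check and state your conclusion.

s_(k+1) = (k + 4)*(2*k + 5)*factorial(k + 2)/(2*2**k*(k + 6))
s_(k+1) − s_k = (2*k**4 + 23*k**3 + 89*k**2 + 144*k + 92)*factorial(k + 1)/(2*2**k*(k + 5)*(k + 6))
(s_(k+1) − s_k) − t_k = -(2*k**3 + 15*k**2 + 25*k + 14)*factorial(k + 1)/(2**k*(k + 5)*(k + 6))

Invalid: residual -(2*k**3 + 15*k**2 + 25*k + 14)*factorial(k + 1)/(2**k*(k + 5)*(k + 6)) ≠ 0.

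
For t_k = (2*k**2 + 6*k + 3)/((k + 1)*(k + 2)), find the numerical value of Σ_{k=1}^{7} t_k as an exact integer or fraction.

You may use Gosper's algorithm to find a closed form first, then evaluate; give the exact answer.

Σ = 245/18

t_(k+1)/t_k = (k + 1)*(6*k + 2*(k + 1)**2 + 9)/((k + 3)*(2*k**2 + 6*k + 3)).
So A=k + 1 and B=k + 3, with C=k**2 + 3*k + 3/2.
f must satisfy (k + 1)·f(k+1) − (k + 2)·f(k) = k**2 + 3*k + 3/2.
d = 2 from the (1,1,2) case.
Match coefficients ⇒ f(k) = k*(2*k + 1)/2.
Then R = B(k−1)f/C = k*(k + 2)*(2*k + 1)/(2*k**2 + 6*k + 3), so s_k = R(k)·t_k = k*(2*k + 1)/(k + 1).
Δs = (2*k**2 + 6*k + 3)/(k**2 + 3*k + 2), as required.
Telescoping: Σ = s_(8) − s_(1) = 136/9 − (3/2) = 245/18.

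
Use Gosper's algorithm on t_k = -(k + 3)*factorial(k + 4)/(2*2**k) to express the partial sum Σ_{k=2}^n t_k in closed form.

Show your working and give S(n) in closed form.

Compute t_(k+1)/t_k: get (k + 4)*(k + 5)/(2*(k + 3)).
Factor: A=k/2 + 5/2; B=1; C=k + 3.
Set up (k/2 + 5/2)·f(k+1) − (1)·f(k) − (k + 3) = 0.
d = 0 from the (1,0,1) case.
Coefficient equations give f(k) = 2.
Certificate R = B(k−1)f/C = 2/(k + 3) gives s_k = -factorial(k + 4)/2**k.
Δs = -(k + 3)*factorial(k + 4)/(2*2**k), as required.
Telescope: S(n) = s_(n+1) − s_(2) = -2**(-n - 1)*factorial(n + 5) − (-180) = 180 - factorial(n + 5)/(2*2**n).

S(n) = 180 - factorial(n + 5)/(2*2**n)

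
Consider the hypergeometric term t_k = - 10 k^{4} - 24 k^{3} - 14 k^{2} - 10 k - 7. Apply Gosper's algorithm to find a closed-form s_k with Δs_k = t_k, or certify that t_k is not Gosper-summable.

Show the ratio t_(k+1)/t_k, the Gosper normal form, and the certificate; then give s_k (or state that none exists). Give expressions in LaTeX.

Step 1: r(k) = (10*k**4 + 64*k**3 + 146*k**2 + 150*k + 65)/(10*k**4 + 24*k**3 + 14*k**2 + 10*k + 7).
Gosper form: A/B · C(k+1)/C(k) with A=1, B=1, C=k**4 + 12*k**3/5 + 7*k**2/5 + k + 7/10.
Key eq: (1)·f(k+1) = (1)·f(k) + (k**4 + 12*k**3/5 + 7*k**2/5 + k + 7/10).
From deg A=0, deg B=0, deg C=4: d=5.
Match coefficients ⇒ f(k) = k*(2*k**4 + k**3 - 4*k**2 + 4*k + 4)/10.
Then R = B(k−1)f/C = k*(2*k**4 + k**3 - 4*k**2 + 4*k + 4)/(10*k**4 + 24*k**3 + 14*k**2 + 10*k + 7), so s_k = R(k)·t_k = k*(-2*k**4 - k**3 + 4*k**2 - 4*k - 4).
Verify: -10*k**4 - 24*k**3 - 14*k**2 - 10*k - 7 matches t_k.

s_k = k \left(- 2 k^{4} - k^{3} + 4 k^{2} - 4 k - 4\right)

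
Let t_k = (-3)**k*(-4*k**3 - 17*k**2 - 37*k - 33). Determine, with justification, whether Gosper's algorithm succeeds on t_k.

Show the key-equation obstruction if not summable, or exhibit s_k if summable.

Yes. s_k = (-3)**k*(k**3 + 2*k**2 + 4*k + 3).

r(k) = 3*(-4*k**3 - 29*k**2 - 83*k - 91)/(4*k**3 + 17*k**2 + 37*k + 33) after simplifying.
So A=-3 and B=1, with C=k**3 + 17*k**2/4 + 37*k/4 + 33/4.
Set up (-3)·f(k+1) − (1)·f(k) − (k**3 + 17*k**2/4 + 37*k/4 + 33/4) = 0.
d = 3 from the (0,0,3) case.
A polynomial solution: f(k) = -(k + 1)*(k**2 + k + 3)/4.
Get s_k = R·t_k = (-3)**k*(k**3 + 2*k**2 + 4*k + 3) with R(k) = B(k−1)f(k)/C(k) = -(k + 1)*(k**2 + k + 3)/(4*k**3 + 17*k**2 + 37*k + 33).
s_(k+1) − s_k = (-3)**k*(-4*k**3 - 17*k**2 - 37*k - 33) = t_k.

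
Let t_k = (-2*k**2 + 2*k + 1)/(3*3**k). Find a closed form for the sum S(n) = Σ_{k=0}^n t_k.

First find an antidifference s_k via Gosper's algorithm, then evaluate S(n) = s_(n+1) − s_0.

Ratio r(k) = (2*k**2 + 2*k - 1)/(3*(2*k**2 - 2*k - 1)).
Normal form (A,B,C) = (1/3, 1, k**2 - k - 1/2).
f must satisfy (1/3)·f(k+1) − (1)·f(k) = k**2 - k - 1/2.
Degrees (0,0,2) ⇒ d ≤ 2.
Coefficient equations give f(k) = -3*k**2/2.
Then R = B(k−1)f/C = -3*k**2/(2*k**2 - 2*k - 1), so s_k = R(k)·t_k = k**2/3**k.
s_(k+1) − s_k = (-3*k**2 + (k + 1)**2)/(3*3**k) = t_k.
Evaluate: s_(n+1) = 3**(-n - 1)*(n**2 + 2*n + 1); subtract s_(0) = 0 ⇒ S(n) = 3**(-n - 1)*(n**2 + 2*n + 1).

S(n) = 3**(-n - 1)*(n**2 + 2*n + 1)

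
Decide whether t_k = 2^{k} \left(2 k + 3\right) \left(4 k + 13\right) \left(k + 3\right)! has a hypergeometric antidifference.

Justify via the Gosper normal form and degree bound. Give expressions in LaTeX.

Yes. s_k = 2^{k} \left(4 k + 1\right) \left(k + 3\right)!.

Step 1: r(k) = 2*(k + 4)*(2*k + 5)*(4*k + 17)/((2*k + 3)*(4*k + 13)).
So A=2*k + 8 and B=1, with C=k**2 + 19*k/4 + 39/8.
Key eq: (2*k + 8)·f(k+1) = (1)·f(k) + (k**2 + 19*k/4 + 39/8).
From deg A=1, deg B=0, deg C=2: d=1.
Coefficient equations give f(k) = (4*k + 1)/8.
Get s_k = R·t_k = 2**k*(4*k + 1)*factorial(k + 3) with R(k) = B(k−1)f(k)/C(k) = (4*k + 1)/((2*k + 3)*(4*k + 13)).
Δs = 2**k*(2*k + 3)*(4*k + 13)*factorial(k + 3), as required.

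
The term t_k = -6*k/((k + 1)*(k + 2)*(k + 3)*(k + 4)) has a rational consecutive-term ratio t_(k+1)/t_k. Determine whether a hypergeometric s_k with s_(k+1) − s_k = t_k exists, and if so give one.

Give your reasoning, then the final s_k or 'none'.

Ratio r(k) = (k + 1)**2/(k*(k + 5)).
So A=k + 1 and B=k + 5, with C=k.
Set up (k + 1)·f(k+1) − (k + 4)·f(k) − (k) = 0.
d = 3 from the (1,1,1) case.
Solve for f: f(k) = k*(k - 1)*(k + 7)/36 (degree 3 ≤ 3).
R(k) = B(k−1)·f(k)/C(k) = (k - 1)*(k + 4)*(k + 7)/36; s_k = R·t_k = k*(-k**2 - 6*k + 7)/(6*(k + 1)*(k + 2)*(k + 3)).
Δs = -6*k/(k**4 + 10*k**3 + 35*k**2 + 50*k + 24), as required.

s_k = k*(-k**2 - 6*k + 7)/(6*(k + 1)*(k + 2)*(k + 3))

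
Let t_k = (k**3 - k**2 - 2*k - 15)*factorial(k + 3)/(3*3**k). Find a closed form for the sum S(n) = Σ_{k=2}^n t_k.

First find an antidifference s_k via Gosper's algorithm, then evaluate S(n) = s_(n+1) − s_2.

r(k) = (k + 4)*(2*k - (k + 1)**3 + (k + 1)**2 + 17)/(3*(-k**3 + k**2 + 2*k + 15)) after simplifying.
Take A(k)=k/3 + 4/3, B(k)=1, C(k)=k**3 - k**2 - 2*k - 15.
Need (k/3 + 4/3)·f(k+1) − (1)·f(k) = k**3 - k**2 - 2*k - 15.
Bound: deg f ≤ 2.
Solving with deg f ≤ 2: f(k) = 3*(k**2 - 4*k - 3).
Get s_k = R·t_k = (k**2 - 4*k - 3)*factorial(k + 3)/3**k with R(k) = B(k−1)f(k)/C(k) = 3*(k**2 - 4*k - 3)/(k**3 - k**2 - 2*k - 15).
Verify: (k**3 - k**2 - 2*k - 15)*factorial(k + 3)/(3*3**k) matches t_k.
Evaluate: s_(n+1) = 3**(-n - 1)*(n**2 - 2*n - 6)*factorial(n + 4); subtract s_(2) = -280/3 ⇒ S(n) = 3**(-n - 1)*(280*3**n + n**6*factorial(n) + 8*n**5*factorial(n) + 9*n**4*factorial(n) - 80*n**3*factorial(n) - 286*n**2*factorial(n) - 348*n*factorial(n) - 144*factorial(n)).

S(n) = 3**(-n - 1)*(280*3**n + n**6*factorial(n) + 8*n**5*factorial(n) + 9*n**4*factorial(n) - 80*n**3*factorial(n) - 286*n**2*factorial(n) - 348*n*factorial(n) - 144*factorial(n))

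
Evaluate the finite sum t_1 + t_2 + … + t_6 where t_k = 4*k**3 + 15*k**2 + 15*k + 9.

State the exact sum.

Σ = 3498

Step 1: r(k) = (4*k**3 + 27*k**2 + 57*k + 43)/(4*k**3 + 15*k**2 + 15*k + 9).
Factor: A=1; B=1; C=k**3 + 15*k**2/4 + 15*k/4 + 9/4.
Set up (1)·f(k+1) − (1)·f(k) − (k**3 + 15*k**2/4 + 15*k/4 + 9/4) = 0.
Degrees (0,0,3) ⇒ d ≤ 4.
A polynomial solution: f(k) = k*(k**3 + 3*k**2 + k + 4)/4.
So s_k = (B(k−1)f/C)·t_k = (k*(k**3 + 3*k**2 + k + 4)/(4*k**3 + 15*k**2 + 15*k + 9))·t_k = k*(k**3 + 3*k**2 + k + 4).
Verify: 4*k**3 + 15*k**2 + 15*k + 9 matches t_k.
Σ_(k=1)^(6) t_k = s_(7) − s_(1) = 3507 − (9) = 3498.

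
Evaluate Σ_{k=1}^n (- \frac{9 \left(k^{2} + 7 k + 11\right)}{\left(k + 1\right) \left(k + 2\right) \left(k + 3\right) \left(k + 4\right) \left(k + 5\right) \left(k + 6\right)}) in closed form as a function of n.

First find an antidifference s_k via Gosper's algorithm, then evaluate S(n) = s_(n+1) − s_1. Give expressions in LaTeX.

S(n) = \frac{n \left(- n^{2} - 12 n - 44\right)}{16 \left(n^{3} + 12 n^{2} + 44 n + 48\right)}

r(k) = (k + 1)*(7*k + (k + 1)**2 + 18)/((k + 7)*(k**2 + 7*k + 11)) after simplifying.
So A=k + 1 and B=k + 7, with C=k**2 + 7*k + 11.
Set up (k + 1)·f(k+1) − (k + 6)·f(k) − (k**2 + 7*k + 11) = 0.
d = 5 from the (1,1,2) case.
Solve for f: f(k) = k*(k + 2)*(k + 4)*(k**2 + 9*k + 23)/45 (degree 5 ≤ 5).
So s_k = (B(k−1)f/C)·t_k = (k*(k + 2)*(k + 4)*(k + 6)*(k**2 + 9*k + 23)/(45*(k**2 + 7*k + 11)))·t_k = k*(-k**2 - 9*k - 23)/(5*(k**3 + 9*k**2 + 23*k + 15)).
Check: Δs_k = 9*(-k**2 - 7*k - 11)/(k**6 + 21*k**5 + 175*k**4 + 735*k**3 + 1624*k**2 + 1764*k + 720). ✓
Telescope: S(n) = s_(n+1) − s_(1) = (-n**3 - 12*n**2 - 44*n - 33)/(5*(n**3 + 12*n**2 + 44*n + 48)) − (-11/80) = n*(-n**2 - 12*n - 44)/(16*(n**3 + 12*n**2 + 44*n + 48)).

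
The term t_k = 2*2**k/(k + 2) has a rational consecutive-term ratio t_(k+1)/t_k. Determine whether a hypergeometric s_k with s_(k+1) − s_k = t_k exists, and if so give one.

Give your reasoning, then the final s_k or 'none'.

no hypergeometric antidifference exists

Compute t_(k+1)/t_k: get 2*(k + 2)/(k + 3).
Normal form (A,B,C) = (2*k + 4, k + 3, 1).
Set up (2*k + 4)·f(k+1) − (k + 2)·f(k) − (1) = 0.
Degrees (1,1,0) ⇒ d ≤ -1.
Bound -1 < 0, so the key equation has no polynomial solution.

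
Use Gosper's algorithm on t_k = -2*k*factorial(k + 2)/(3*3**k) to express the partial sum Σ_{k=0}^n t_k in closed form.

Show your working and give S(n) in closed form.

S(n) = 4 - 2*factorial(n + 3)/(3*3**n)

Step 1: r(k) = (k + 1)*(k + 3)/(3*k).
Normal form (A,B,C) = (k/3 + 1, 1, k).
f must satisfy (k/3 + 1)·f(k+1) − (1)·f(k) = k.
From deg A=1, deg B=0, deg C=1: d=0.
A polynomial solution: f(k) = 3.
Then R = B(k−1)f/C = 3/k, so s_k = R(k)·t_k = -2*factorial(k + 2)/3**k.
Verify: -2*k*factorial(k + 2)/(3*3**k) matches t_k.
Telescope: S(n) = s_(n+1) − s_(0) = -2*3**(-n - 1)*factorial(n + 3) − (-4) = 4 - 2*factorial(n + 3)/(3*3**n).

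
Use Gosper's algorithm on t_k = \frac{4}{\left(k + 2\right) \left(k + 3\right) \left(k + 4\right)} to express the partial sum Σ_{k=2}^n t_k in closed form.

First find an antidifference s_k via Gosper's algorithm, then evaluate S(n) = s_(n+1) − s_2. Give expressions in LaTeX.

S(n) = \frac{n^{2} + 7 n - 8}{10 \left(n^{2} + 7 n + 12\right)}

Step 1: r(k) = (k + 2)/(k + 5).
Factor: A=k + 2; B=k + 5; C=1.
Solve (k + 2)·f(k+1) − (k + 4)·f(k) = 1.
Bound: deg f ≤ 2.
A polynomial solution: f(k) = k*(k + 5)/12.
Certificate R = B(k−1)f/C = k*(k + 4)*(k + 5)/12 gives s_k = k*(k + 5)/(3*(k + 2)*(k + 3)).
Check: Δs_k = 4/(k**3 + 9*k**2 + 26*k + 24). ✓
Telescope: S(n) = s_(n+1) − s_(2) = (n**2 + 7*n + 6)/(3*(n**2 + 7*n + 12)) − (7/30) = (n**2 + 7*n - 8)/(10*(n**2 + 7*n + 12)).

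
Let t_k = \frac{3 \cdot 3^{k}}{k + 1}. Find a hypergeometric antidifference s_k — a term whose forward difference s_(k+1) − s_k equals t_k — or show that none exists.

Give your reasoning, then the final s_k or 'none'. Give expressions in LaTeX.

t_(k+1)/t_k = 3*(k + 1)/(k + 2).
Gosper form: A/B · C(k+1)/C(k) with A=3*k + 3, B=k + 2, C=1.
f must satisfy (3*k + 3)·f(k+1) − (k + 1)·f(k) = 1.
From deg A=1, deg B=1, deg C=0: d=-1.
Bound -1 < 0, so the key equation has no polynomial solution.

not Gosper-summable; s_k does not exist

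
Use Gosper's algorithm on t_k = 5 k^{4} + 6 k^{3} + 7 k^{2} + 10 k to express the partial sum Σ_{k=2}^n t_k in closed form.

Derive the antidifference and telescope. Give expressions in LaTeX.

Compute t_(k+1)/t_k: get (5*k**4 + 26*k**3 + 55*k**2 + 62*k + 28)/(k*(5*k**3 + 6*k**2 + 7*k + 10)).
Normal form (A,B,C) = (1, 1, k**4 + 6*k**3/5 + 7*k**2/5 + 2*k).
f must satisfy (1)·f(k+1) − (1)·f(k) = k**4 + 6*k**3/5 + 7*k**2/5 + 2*k.
deg f ≤ 5 (via 0,0,4).
Match coefficients ⇒ f(k) = k*(k - 1)*(k**3 + k + 4)/5.
Get s_k = R·t_k = k*(k**4 - k**3 + k**2 + 3*k - 4) with R(k) = B(k−1)f(k)/C(k) = (k - 1)*(k**3 + k + 4)/(5*k**3 + 6*k**2 + 7*k + 10).
Verify: k*(5*k**3 + 6*k**2 + 7*k + 10) matches t_k.
Telescope: S(n) = s_(n+1) − s_(2) = n*(n**4 + 4*n**3 + 7*n**2 + 10*n + 6) − (28) = n**5 + 4*n**4 + 7*n**3 + 10*n**2 + 6*n - 28.

S(n) = n^{5} + 4 n^{4} + 7 n^{3} + 10 n^{2} + 6 n - 28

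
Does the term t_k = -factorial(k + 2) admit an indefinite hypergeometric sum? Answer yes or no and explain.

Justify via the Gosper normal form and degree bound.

No — t_k has no hypergeometric antidifference.

Ratio r(k) = k + 3.
Take A(k)=k + 3, B(k)=1, C(k)=1.
Solve (k + 3)·f(k+1) − (1)·f(k) = 1.
Degrees (1,0,0) ⇒ d ≤ -1.
deg f ≤ -1 is impossible — no certificate.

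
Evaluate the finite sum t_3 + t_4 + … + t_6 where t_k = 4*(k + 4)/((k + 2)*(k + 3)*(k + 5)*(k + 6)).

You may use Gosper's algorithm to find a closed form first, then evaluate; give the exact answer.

t_(k+1)/t_k = (k + 2)*(k + 5)**2/((k + 4)**2*(k + 7)).
So A=k + 2 and B=k + 7, with C=k**2 + 8*k + 16.
Key eq: (k + 2)·f(k+1) = (k + 6)·f(k) + (k**2 + 8*k + 16).
From deg A=1, deg B=1, deg C=2: d=4.
Solve for f: f(k) = k*(k + 3)*(k + 4)*(k + 7)/20 (degree 4 ≤ 4).
Certificate R = B(k−1)f/C = k*(k + 3)*(k + 6)*(k + 7)/(20*(k + 4)) gives s_k = k*(k + 7)/(5*(k**2 + 7*k + 10)).
Check: Δs_k = 4*(k + 4)/(k**4 + 16*k**3 + 91*k**2 + 216*k + 180). ✓
Σ_(k=3)^(6) t_k = s_(7) − s_(3) = 49/270 − (3/20) = 17/540.

Σ = 17/540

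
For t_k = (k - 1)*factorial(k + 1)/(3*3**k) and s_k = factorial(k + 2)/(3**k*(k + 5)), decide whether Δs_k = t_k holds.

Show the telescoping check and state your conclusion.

s_(k+1) = factorial(k + 3)/(3*3**k*(k + 6))
s_(k+1) − s_k = (k**2 + 5*k - 3)*factorial(k + 2)/(3*3**k*(k + 5)*(k + 6))
(s_(k+1) − s_k) − t_k = -(k**2 + 4*k - 8)*factorial(k + 1)/(3**k*(k + 5)*(k + 6))

Invalid: residual -(k**2 + 4*k - 8)*factorial(k + 1)/(3**k*(k + 5)*(k + 6)) ≠ 0.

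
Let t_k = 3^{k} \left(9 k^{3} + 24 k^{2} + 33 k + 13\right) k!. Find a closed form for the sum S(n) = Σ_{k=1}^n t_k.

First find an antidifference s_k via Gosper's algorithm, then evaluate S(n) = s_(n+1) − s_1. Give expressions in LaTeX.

Compute t_(k+1)/t_k: get 3*(9*k**4 + 60*k**3 + 159*k**2 + 187*k + 79)/(9*k**3 + 24*k**2 + 33*k + 13).
Gosper form: A/B · C(k+1)/C(k) with A=3*k + 3, B=1, C=k**3 + 8*k**2/3 + 11*k/3 + 13/9.
Set up (3*k + 3)·f(k+1) − (1)·f(k) − (k**3 + 8*k**2/3 + 11*k/3 + 13/9) = 0.
deg f ≤ 2 (via 1,0,3).
Solving with deg f ≤ 2: f(k) = (3*k**2 + 2)/9.
R(k) = B(k−1)·f(k)/C(k) = (3*k**2 + 2)/(9*k**3 + 24*k**2 + 33*k + 13); s_k = R·t_k = 3**k*(3*k**2 + 2)*factorial(k).
Verify: 3**k*(9*k**3 + 24*k**2 + 33*k + 13)*factorial(k) matches t_k.
Telescope: S(n) = s_(n+1) − s_(1) = 3**(n + 1)*(3*n**2 + 6*n + 5)*factorial(n + 1) − (15) = 9*3**n*n**3*factorial(n) + 27*3**n*n**2*factorial(n) + 33*3**n*n*factorial(n) + 15*3**n*factorial(n) - 15.

S(n) = 9 \cdot 3^{n} n^{3} n! + 27 \cdot 3^{n} n^{2} n! + 33 \cdot 3^{n} n n! + 15 \cdot 3^{n} n! - 15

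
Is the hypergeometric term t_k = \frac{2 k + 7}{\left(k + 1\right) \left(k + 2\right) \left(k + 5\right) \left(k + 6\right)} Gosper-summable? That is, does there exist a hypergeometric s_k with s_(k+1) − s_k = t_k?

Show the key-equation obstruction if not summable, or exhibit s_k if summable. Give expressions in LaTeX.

Yes. s_k = \frac{k \left(k + 6\right)}{5 \left(k^{2} + 6 k + 5\right)}.

Ratio r(k) = (k + 1)*(k + 5)*(2*k + 9)/((k + 3)*(k + 7)*(2*k + 7)).
Gosper form: A/B · C(k+1)/C(k) with A=k + 1, B=k + 7, C=k**3 + 21*k**2/2 + 73*k/2 + 42.
Need (k + 1)·f(k+1) − (k + 6)·f(k) = k**3 + 21*k**2/2 + 73*k/2 + 42.
d = 5 from the (1,1,3) case.
Solving with deg f ≤ 5: f(k) = k*(k + 2)*(k + 3)*(k + 4)*(k + 6)/10.
Certificate R = B(k−1)f/C = k*(k + 2)*(k + 6)**2/(5*(2*k + 7)) gives s_k = k*(k + 6)/(5*(k**2 + 6*k + 5)).
s_(k+1) − s_k = (2*k + 7)/(k**4 + 14*k**3 + 65*k**2 + 112*k + 60) = t_k.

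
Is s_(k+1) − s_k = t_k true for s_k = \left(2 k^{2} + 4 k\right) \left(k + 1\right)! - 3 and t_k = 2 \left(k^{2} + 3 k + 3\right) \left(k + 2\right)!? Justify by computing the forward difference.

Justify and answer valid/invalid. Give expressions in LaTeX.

Valid: the claim telescopes to t_k.

s_(k+1) = (4*k + 2*(k + 1)**2 + 4)*factorial(k + 2) - 3
s_(k+1) − s_k = 2*(k**2 + 3*k + 3)*factorial(k + 2)
(s_(k+1) − s_k) − t_k = 0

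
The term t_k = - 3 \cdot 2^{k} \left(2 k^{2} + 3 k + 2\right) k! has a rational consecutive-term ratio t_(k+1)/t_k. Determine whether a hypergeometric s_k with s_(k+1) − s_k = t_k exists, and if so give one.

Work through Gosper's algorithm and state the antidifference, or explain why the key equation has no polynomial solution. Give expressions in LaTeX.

r(k) = 2*(2*k**3 + 9*k**2 + 14*k + 7)/(2*k**2 + 3*k + 2) after simplifying.
Take A(k)=2*k + 2, B(k)=1, C(k)=k**2 + 3*k/2 + 1.
Solve (2*k + 2)·f(k+1) − (1)·f(k) = k**2 + 3*k/2 + 1.
Degrees (1,0,2) ⇒ d ≤ 1.
Coefficient equations give f(k) = k/2.
Certificate R = B(k−1)f/C = k/(2*k**2 + 3*k + 2) gives s_k = -3*2**k*k*factorial(k).
s_(k+1) − s_k = -3*2**k*(2*k**2 + 3*k + 2)*factorial(k) = t_k.

s_k = - 3 \cdot 2^{k} k k!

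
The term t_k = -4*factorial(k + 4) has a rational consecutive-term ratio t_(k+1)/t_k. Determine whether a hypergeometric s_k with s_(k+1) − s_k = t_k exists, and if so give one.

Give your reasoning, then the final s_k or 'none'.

no hypergeometric antidifference exists

t_(k+1)/t_k = k + 5.
Gosper form: A/B · C(k+1)/C(k) with A=k + 5, B=1, C=1.
Set up (k + 5)·f(k+1) − (1)·f(k) − (1) = 0.
deg f ≤ -1 (via 1,0,0).
d = -1 < 0 ⇒ no nonzero polynomial f; not summable.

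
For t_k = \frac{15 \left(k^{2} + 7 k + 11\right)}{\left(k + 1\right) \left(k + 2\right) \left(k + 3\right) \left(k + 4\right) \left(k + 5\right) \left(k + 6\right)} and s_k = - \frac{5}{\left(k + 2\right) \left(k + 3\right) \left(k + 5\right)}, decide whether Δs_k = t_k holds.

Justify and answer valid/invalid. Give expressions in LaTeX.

s_(k+1) = -5/((k + 3)*(k + 4)*(k + 6))
s_(k+1) − s_k = 5*(3*k + 14)/(k**5 + 20*k**4 + 155*k**3 + 580*k**2 + 1044*k + 720)
(s_(k+1) − s_k) − t_k = 5*(-4*k - 19)/(k**6 + 21*k**5 + 175*k**4 + 735*k**3 + 1624*k**2 + 1764*k + 720)

Invalid: residual \frac{5 \left(- 4 k - 19\right)}{k^{6} + 21 k^{5} + 175 k^{4} + 735 k^{3} + 1624 k^{2} + 1764 k + 720} ≠ 0.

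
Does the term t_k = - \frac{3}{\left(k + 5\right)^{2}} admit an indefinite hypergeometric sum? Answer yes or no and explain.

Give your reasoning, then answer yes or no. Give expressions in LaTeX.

Ratio r(k) = (k + 5)**2/(k + 6)**2.
So A=k**2 + 10*k + 25 and B=k**2 + 12*k + 36, with C=1.
f must satisfy (k**2 + 10*k + 25)·f(k+1) − (k**2 + 10*k + 25)·f(k) = 1.
From deg A=2, deg B=2, deg C=0: d=0.
Write f(k) = c0. Then LHS − RHS = -1, requiring -1 = 0: contradictory. No certificate.

No. Not Gosper-summable.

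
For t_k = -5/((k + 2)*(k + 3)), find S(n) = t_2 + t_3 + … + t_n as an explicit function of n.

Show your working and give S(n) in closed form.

S(n) = 5*(1 - n)/(4*(n + 3))

The ratio is (k + 2)/(k + 4).
Take A(k)=k + 2, B(k)=k + 4, C(k)=1.
Solve (k + 2)·f(k+1) − (k + 3)·f(k) = 1.
Bound: deg f ≤ 1.
Coefficient equations give f(k) = k/2.
Then R = B(k−1)f/C = k*(k + 3)/2, so s_k = R(k)·t_k = -5*k/(2*k + 4).
Verify: -5/(k**2 + 5*k + 6) matches t_k.
Σ_(k=2)^n t_k = s_(n+1) − s_(2) = (5*(-n - 1)/(2*(n + 3))) − (-5/4), i.e. 5*(1 - n)/(4*(n + 3)).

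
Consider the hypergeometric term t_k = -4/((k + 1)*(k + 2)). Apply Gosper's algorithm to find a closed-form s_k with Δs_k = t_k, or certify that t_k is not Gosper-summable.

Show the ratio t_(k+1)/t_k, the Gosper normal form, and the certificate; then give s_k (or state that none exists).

s_k = -4*k/(k + 1)

r(k) = (k + 1)/(k + 3) after simplifying.
So A=k + 1 and B=k + 3, with C=1.
Set up (k + 1)·f(k+1) − (k + 2)·f(k) − (1) = 0.
d = 1 from the (1,1,0) case.
Coefficient equations give f(k) = k.
Then R = B(k−1)f/C = k*(k + 2), so s_k = R(k)·t_k = -4*k/(k + 1).
s_(k+1) − s_k = -4/(k**2 + 3*k + 2) = t_k.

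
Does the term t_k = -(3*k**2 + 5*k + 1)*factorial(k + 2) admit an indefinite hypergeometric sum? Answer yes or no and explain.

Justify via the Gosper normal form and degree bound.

Ratio r(k) = (k + 3)*(5*k + 3*(k + 1)**2 + 6)/(3*k**2 + 5*k + 1).
Gosper form: A/B · C(k+1)/C(k) with A=k + 3, B=1, C=k**2 + 5*k/3 + 1/3.
Need (k + 3)·f(k+1) − (1)·f(k) = k**2 + 5*k/3 + 1/3.
deg f ≤ 1 (via 1,0,2).
Solve for f: f(k) = (3*k - 4)/3 (degree 1 ≤ 1).
So s_k = (B(k−1)f/C)·t_k = ((3*k - 4)/(3*k**2 + 5*k + 1))·t_k = -(3*k - 4)*factorial(k + 2).
Check: Δs_k = -(3*k**2 + 5*k + 1)*factorial(k + 2). ✓

Yes. s_k = -(3*k - 4)*factorial(k + 2).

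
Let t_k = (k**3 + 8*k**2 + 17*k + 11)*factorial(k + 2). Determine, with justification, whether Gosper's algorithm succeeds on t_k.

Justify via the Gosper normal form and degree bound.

Yes. s_k = (k**2 + 4*k - 2)*factorial(k + 2).

t_(k+1)/t_k = (k**4 + 14*k**3 + 69*k**2 + 145*k + 111)/(k**3 + 8*k**2 + 17*k + 11).
So A=k + 3 and B=1, with C=k**3 + 8*k**2 + 17*k + 11.
Need (k + 3)·f(k+1) − (1)·f(k) = k**3 + 8*k**2 + 17*k + 11.
Bound: deg f ≤ 2.
Solve for f: f(k) = k**2 + 4*k - 2 (degree 2 ≤ 2).
R(k) = B(k−1)·f(k)/C(k) = (k**2 + 4*k - 2)/(k**3 + 8*k**2 + 17*k + 11); s_k = R·t_k = (k**2 + 4*k - 2)*factorial(k + 2).
Check: Δs_k = (k**3 + 8*k**2 + 17*k + 11)*factorial(k + 2). ✓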